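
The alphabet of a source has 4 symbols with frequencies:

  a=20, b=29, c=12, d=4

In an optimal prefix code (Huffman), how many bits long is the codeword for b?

1

Repeatedly merge the two smallest:
d(4) + c(12) → 16
16 + a(20) → 36
b(29) + 36 → 65
b is merged only at the final step, so code length = 1.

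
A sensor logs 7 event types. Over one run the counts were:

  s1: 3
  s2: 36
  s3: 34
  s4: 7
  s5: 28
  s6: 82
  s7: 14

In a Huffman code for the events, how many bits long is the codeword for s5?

3

Build the tree from the bottom:
merge s1(3) and s4(7): 10
merge 10 and s7(14): 24
merge 24 and s5(28): 52
merge s3(34) and s2(36): 70
merge 52 and 70: 122
merge s6(82) and 122: 204
s5's leaf is at depth 3, giving a 3-bit codeword.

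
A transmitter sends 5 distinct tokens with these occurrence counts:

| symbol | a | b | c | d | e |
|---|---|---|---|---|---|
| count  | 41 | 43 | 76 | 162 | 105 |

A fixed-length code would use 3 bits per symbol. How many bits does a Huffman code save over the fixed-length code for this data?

Fixed-length: 3 bits × 427 symbols = 1281 bits.
Huffman merges:
combine a(41), b(43) → 84
combine c(76), 84 → 160
combine e(105), 160 → 265
combine d(162), 265 → 427
Huffman total = 84 + 160 + 265 + 427 = 936 bits.
Saving = 1281 − 936 = 345 bits.

345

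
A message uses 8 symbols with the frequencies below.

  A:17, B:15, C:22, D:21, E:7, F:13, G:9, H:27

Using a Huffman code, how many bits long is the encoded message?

Build the Huffman tree bottom-up:
E(7) + G(9) → 16
F(13) + B(15) → 28
16 + A(17) → 33
D(21) + C(22) → 43
H(27) + 28 → 55
33 + 43 → 76
55 + 76 → 131
Total encoded bits = sum of merged weights = 16 + 28 + 33 + 43 + 55 + 76 + 131 = 382.

382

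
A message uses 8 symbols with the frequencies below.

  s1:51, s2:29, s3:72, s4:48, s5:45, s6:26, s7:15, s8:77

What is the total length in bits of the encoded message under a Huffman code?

1051

Merge the two smallest weights repeatedly:
merge s7(15) and s6(26): 41
merge s2(29) and 41: 70
merge s5(45) and s4(48): 93
merge s1(51) and 70: 121
merge s3(72) and s8(77): 149
merge 93 and 121: 214
merge 149 and 214: 363
Total encoded bits = sum of merged weights = 41 + 70 + 93 + 121 + 149 + 214 + 363 = 1051.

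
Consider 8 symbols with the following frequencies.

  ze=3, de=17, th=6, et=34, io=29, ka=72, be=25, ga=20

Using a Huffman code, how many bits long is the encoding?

547

Build the Huffman tree bottom-up:
merge ze(3) and th(6): 9
merge 9 and de(17): 26
merge ga(20) and be(25): 45
merge 26 and io(29): 55
merge et(34) and 45: 79
merge 55 and ka(72): 127
merge 79 and 127: 206
Each symbol's bit-cost is frequency × depth; summing gives 547 bits (equivalently 9 + 26 + 45 + 55 + 79 + 127 + 206).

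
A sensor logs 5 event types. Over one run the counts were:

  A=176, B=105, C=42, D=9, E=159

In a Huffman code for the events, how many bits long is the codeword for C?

4

Huffman merges, smallest pair first:
combine D(9), C(42) → 51
combine 51, B(105) → 156
combine 156, E(159) → 315
combine A(176), 315 → 491
C's leaf is at depth 4, giving a 4-bit codeword.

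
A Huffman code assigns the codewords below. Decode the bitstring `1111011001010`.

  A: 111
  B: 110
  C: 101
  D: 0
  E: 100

Read left to right; each codeword is recognised as soon as it completes (prefix code):
  111→A | 101→C | 100→E | 101→C | 0→D
Decoded message: ACECD

ACECD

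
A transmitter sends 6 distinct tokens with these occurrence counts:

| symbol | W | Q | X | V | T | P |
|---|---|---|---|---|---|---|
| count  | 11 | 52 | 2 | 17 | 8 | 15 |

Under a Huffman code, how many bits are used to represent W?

Build the tree from the bottom:
X(2) + T(8) → 10
10 + W(11) → 21
P(15) + V(17) → 32
21 + 32 → 53
Q(52) + 53 → 105
The subtree containing W is merged 3 times, so code length = 3.

3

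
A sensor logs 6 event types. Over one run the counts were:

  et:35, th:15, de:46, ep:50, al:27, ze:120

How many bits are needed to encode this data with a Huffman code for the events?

681

Merge the two smallest weights repeatedly:
merge th(15) and al(27): 42
merge et(35) and 42: 77
merge de(46) and ep(50): 96
merge 77 and 96: 173
merge ze(120) and 173: 293
Total encoded bits = sum of merged weights = 42 + 77 + 96 + 173 + 293 = 681.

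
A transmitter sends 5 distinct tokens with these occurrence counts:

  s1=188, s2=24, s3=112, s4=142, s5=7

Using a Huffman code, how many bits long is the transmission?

Build the Huffman tree bottom-up:
combine s5(7), s2(24) → 31
combine 31, s3(112) → 143
combine s4(142), 143 → 285
combine s1(188), 285 → 473
The encoded length is the sum of every internal node's weight: 31 + 143 + 285 + 473 = 932 bits.

932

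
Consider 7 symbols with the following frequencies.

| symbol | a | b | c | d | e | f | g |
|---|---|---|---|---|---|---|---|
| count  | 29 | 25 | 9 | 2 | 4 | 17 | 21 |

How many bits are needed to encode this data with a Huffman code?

Greedily combine the two least-frequent nodes:
merge d(2) and e(4): 6
merge 6 and c(9): 15
merge 15 and f(17): 32
merge g(21) and b(25): 46
merge a(29) and 32: 61
merge 46 and 61: 107
Total encoded bits = sum of merged weights = 6 + 15 + 32 + 46 + 61 + 107 = 267.

267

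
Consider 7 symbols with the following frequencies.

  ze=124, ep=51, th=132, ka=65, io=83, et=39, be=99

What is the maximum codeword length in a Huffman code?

Merge the two lowest-weight nodes at each step:
et(39) + ep(51) → 90
ka(65) + io(83) → 148
90 + be(99) → 189
ze(124) + th(132) → 256
148 + 189 → 337
256 + 337 → 593
Maximum depth reached is 4.

4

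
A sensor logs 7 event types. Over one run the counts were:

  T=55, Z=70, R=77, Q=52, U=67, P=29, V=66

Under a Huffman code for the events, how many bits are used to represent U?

3

Repeatedly merge the two smallest:
combine P(29), Q(52) → 81
combine T(55), V(66) → 121
combine U(67), Z(70) → 137
combine R(77), 81 → 158
combine 121, 137 → 258
combine 158, 258 → 416
U sits 3 levels below the root, so its codeword is 3 bits.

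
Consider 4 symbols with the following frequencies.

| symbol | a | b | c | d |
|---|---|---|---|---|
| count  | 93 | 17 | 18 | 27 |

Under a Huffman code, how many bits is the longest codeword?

Merge the two lowest-weight nodes at each step:
merge b(17) and c(18): 35
merge d(27) and 35: 62
merge 62 and a(93): 155
Maximum depth reached is 3.

3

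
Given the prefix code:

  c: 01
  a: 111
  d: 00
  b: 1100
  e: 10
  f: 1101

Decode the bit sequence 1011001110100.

ebacd

Read left to right; each codeword is recognised as soon as it completes (prefix code):
  10→e | 1100→b | 111→a | 01→c | 00→d
Decoded message: ebacd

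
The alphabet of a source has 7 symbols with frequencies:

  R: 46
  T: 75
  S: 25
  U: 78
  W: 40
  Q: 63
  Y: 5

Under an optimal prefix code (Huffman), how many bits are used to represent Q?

Repeatedly merge the two smallest:
Y(5) + S(25) → 30
30 + W(40) → 70
R(46) + Q(63) → 109
70 + T(75) → 145
U(78) + 109 → 187
145 + 187 → 332
Q's leaf is at depth 3, giving a 3-bit codeword.

3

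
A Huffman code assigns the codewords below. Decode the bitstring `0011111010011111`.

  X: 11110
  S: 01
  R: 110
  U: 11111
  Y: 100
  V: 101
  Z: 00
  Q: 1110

ZUSZU

Read left to right; each codeword is recognised as soon as it completes (prefix code):
  00→Z | 11111→U | 01→S | 00→Z | 11111→U
Decoded message: ZUSZU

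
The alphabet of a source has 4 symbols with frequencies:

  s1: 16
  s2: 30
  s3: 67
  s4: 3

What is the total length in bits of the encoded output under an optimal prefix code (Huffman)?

Merge the two smallest weights repeatedly:
s4(3) + s1(16) → 19
19 + s2(30) → 49
49 + s3(67) → 116
The encoded length is the sum of every internal node's weight: 19 + 49 + 116 = 184 bits.

184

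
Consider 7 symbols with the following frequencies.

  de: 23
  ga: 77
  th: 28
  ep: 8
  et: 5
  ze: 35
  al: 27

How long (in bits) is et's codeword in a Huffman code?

Repeatedly merge the two smallest:
combine et(5), ep(8) → 13
combine 13, de(23) → 36
combine al(27), th(28) → 55
combine ze(35), 36 → 71
combine 55, 71 → 126
combine ga(77), 126 → 203
et's leaf is at depth 5, giving a 5-bit codeword.

5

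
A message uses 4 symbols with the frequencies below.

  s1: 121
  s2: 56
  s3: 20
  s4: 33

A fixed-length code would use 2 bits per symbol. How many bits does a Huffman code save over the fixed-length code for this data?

68

Fixed-length: 2 bits × 230 symbols = 460 bits.
Huffman merges:
merge s3(20) and s4(33): 53
merge 53 and s2(56): 109
merge 109 and s1(121): 230
Huffman total = 53 + 109 + 230 = 392 bits.
Saving = 460 − 392 = 68 bits.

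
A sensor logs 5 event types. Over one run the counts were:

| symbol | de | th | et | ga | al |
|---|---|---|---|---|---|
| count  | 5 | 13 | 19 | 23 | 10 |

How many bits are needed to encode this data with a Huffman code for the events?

155

Build the Huffman tree bottom-up:
combine de(5), al(10) → 15
combine th(13), 15 → 28
combine et(19), ga(23) → 42
combine 28, 42 → 70
Total encoded bits = sum of merged weights = 15 + 28 + 42 + 70 = 155.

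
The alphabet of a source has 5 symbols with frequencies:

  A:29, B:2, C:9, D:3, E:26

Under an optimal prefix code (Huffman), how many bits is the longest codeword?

4

Merge the two lowest-weight nodes at each step:
B(2) + D(3) → 5
5 + C(9) → 14
14 + E(26) → 40
A(29) + 40 → 69
Maximum depth reached is 4.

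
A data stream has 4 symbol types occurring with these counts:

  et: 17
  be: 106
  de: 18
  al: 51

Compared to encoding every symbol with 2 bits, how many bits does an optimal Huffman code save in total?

Fixed-length: 2 bits × 192 symbols = 384 bits.
Huffman merges:
et(17) + de(18) → 35
35 + al(51) → 86
86 + be(106) → 192
Huffman total = 35 + 86 + 192 = 313 bits.
Saving = 384 − 313 = 71 bits.

71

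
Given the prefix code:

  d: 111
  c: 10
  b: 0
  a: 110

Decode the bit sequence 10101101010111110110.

ccaccdaa

Read left to right; each codeword is recognised as soon as it completes (prefix code):
  10→c | 10→c | 110→a | 10→c | 10→c | 111→d | 110→a | 110→a
Decoded message: ccaccdaa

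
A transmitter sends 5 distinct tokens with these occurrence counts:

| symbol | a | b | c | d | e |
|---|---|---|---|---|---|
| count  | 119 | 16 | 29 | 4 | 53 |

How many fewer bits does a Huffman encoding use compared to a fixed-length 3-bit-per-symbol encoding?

Fixed-length: 3 bits × 221 symbols = 663 bits.
Huffman merges:
d(4) + b(16) → 20
20 + c(29) → 49
49 + e(53) → 102
102 + a(119) → 221
Huffman total = 20 + 49 + 102 + 221 = 392 bits.
Saving = 663 − 392 = 271 bits.

271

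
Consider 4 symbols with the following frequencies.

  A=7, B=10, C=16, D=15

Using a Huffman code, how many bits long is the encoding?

96

Build the Huffman tree bottom-up:
merge A(7) and B(10): 17
merge D(15) and C(16): 31
merge 17 and 31: 48
Each symbol's bit-cost is frequency × depth; summing gives 96 bits (equivalently 17 + 31 + 48).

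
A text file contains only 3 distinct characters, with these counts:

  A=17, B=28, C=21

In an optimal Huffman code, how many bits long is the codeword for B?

1

Huffman merges, smallest pair first:
combine A(17), C(21) → 38
combine B(28), 38 → 66
B is merged only at the final step, so code length = 1.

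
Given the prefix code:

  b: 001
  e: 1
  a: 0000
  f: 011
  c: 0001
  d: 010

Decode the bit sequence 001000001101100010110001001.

Read left to right; each codeword is recognised as soon as it completes (prefix code):
  001→b | 0000→a | 011→f | 011→f | 0001→c | 011→f | 0001→c | 001→b
Decoded message: baffcfcb

baffcfcb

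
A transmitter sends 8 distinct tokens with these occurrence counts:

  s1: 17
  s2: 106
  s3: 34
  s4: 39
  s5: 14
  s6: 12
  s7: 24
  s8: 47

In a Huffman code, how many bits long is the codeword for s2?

Huffman merges, smallest pair first:
merge s6(12) and s5(14): 26
merge s1(17) and s7(24): 41
merge 26 and s3(34): 60
merge s4(39) and 41: 80
merge s8(47) and 60: 107
merge 80 and s2(106): 186
merge 107 and 186: 293
s2's leaf is at depth 2, giving a 2-bit codeword.

2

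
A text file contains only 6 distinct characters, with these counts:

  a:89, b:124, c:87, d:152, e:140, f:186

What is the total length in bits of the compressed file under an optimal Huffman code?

1996

Merge the two smallest weights repeatedly:
merge c(87) and a(89): 176
merge b(124) and e(140): 264
merge d(152) and 176: 328
merge f(186) and 264: 450
merge 328 and 450: 778
The encoded length is the sum of every internal node's weight: 176 + 264 + 328 + 450 + 778 = 1996 bits.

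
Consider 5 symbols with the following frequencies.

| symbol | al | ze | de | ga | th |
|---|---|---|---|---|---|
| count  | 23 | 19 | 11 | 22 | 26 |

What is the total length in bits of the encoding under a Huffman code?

232

Build the Huffman tree bottom-up:
combine de(11), ze(19) → 30
combine ga(22), al(23) → 45
combine th(26), 30 → 56
combine 45, 56 → 101
The encoded length is the sum of every internal node's weight: 30 + 45 + 56 + 101 = 232 bits.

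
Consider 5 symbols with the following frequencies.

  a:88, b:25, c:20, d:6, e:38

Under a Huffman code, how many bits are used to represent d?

4

Build the tree from the bottom:
d(6) + c(20) → 26
b(25) + 26 → 51
e(38) + 51 → 89
a(88) + 89 → 177
d sits 4 levels below the root, so its codeword is 4 bits.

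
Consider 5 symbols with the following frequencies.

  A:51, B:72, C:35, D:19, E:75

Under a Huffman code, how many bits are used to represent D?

3

Huffman merges, smallest pair first:
combine D(19), C(35) → 54
combine A(51), 54 → 105
combine B(72), E(75) → 147
combine 105, 147 → 252
D sits 3 levels below the root, so its codeword is 3 bits.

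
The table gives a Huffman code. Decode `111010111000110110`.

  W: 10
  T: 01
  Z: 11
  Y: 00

ZWWZWYZTW

Read left to right; each codeword is recognised as soon as it completes (prefix code):
  11→Z | 10→W | 10→W | 11→Z | 10→W | 00→Y | 11→Z | 01→T | 10→W
Decoded message: ZWWZWYZTW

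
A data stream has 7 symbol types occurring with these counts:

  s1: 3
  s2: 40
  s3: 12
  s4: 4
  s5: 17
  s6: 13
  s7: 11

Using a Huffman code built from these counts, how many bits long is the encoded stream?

245

Greedily combine the two least-frequent nodes:
merge s1(3) and s4(4): 7
merge 7 and s7(11): 18
merge s3(12) and s6(13): 25
merge s5(17) and 18: 35
merge 25 and 35: 60
merge s2(40) and 60: 100
The encoded length is the sum of every internal node's weight: 7 + 18 + 25 + 35 + 60 + 100 = 245 bits.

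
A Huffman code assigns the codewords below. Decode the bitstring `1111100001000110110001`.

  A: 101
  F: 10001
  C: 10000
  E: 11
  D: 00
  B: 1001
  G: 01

EECFAF

Read left to right; each codeword is recognised as soon as it completes (prefix code):
  11→E | 11→E | 10000→C | 10001→F | 101→A | 10001→F
Decoded message: EECFAF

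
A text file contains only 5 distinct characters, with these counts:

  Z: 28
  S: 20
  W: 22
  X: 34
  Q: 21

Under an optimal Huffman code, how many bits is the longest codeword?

3

Merge the two lowest-weight nodes at each step:
merge S(20) and Q(21): 41
merge W(22) and Z(28): 50
merge X(34) and 41: 75
merge 50 and 75: 125
Maximum depth reached is 3.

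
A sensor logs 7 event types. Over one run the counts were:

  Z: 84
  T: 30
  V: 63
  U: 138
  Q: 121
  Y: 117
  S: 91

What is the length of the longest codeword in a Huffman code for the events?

4

Merge the two lowest-weight nodes at each step:
T(30) + V(63) → 93
Z(84) + S(91) → 175
93 + Y(117) → 210
Q(121) + U(138) → 259
175 + 210 → 385
259 + 385 → 644
The first pair merged (T, V) ends up deepest, at depth 4.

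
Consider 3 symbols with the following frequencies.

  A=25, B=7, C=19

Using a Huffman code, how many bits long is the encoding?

77

Build the Huffman tree bottom-up:
B(7) + C(19) → 26
A(25) + 26 → 51
The encoded length is the sum of every internal node's weight: 26 + 51 = 77 bits.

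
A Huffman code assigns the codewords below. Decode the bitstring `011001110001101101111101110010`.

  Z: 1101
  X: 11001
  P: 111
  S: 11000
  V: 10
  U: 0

UXSZVPZXU

Read left to right; each codeword is recognised as soon as it completes (prefix code):
  0→U | 11001→X | 11000→S | 1101→Z | 10→V | 111→P | 1101→Z | 11001→X | 0→U
Decoded message: UXSZVPZXU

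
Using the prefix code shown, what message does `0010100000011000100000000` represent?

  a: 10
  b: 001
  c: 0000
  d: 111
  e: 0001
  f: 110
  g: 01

bgcbabcc

Read left to right; each codeword is recognised as soon as it completes (prefix code):
  001→b | 01→g | 0000→c | 001→b | 10→a | 001→b | 0000→c | 0000→c
Decoded message: bgcbabcc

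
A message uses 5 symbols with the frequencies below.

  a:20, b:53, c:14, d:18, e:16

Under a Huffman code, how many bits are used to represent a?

Huffman merges, smallest pair first:
merge c(14) and e(16): 30
merge d(18) and a(20): 38
merge 30 and 38: 68
merge b(53) and 68: 121
The subtree containing a is merged 3 times, so code length = 3.

3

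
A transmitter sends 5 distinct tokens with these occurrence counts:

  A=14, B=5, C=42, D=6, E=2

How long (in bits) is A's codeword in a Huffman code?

2

Repeatedly merge the two smallest:
merge E(2) and B(5): 7
merge D(6) and 7: 13
merge 13 and A(14): 27
merge 27 and C(42): 69
A's leaf is at depth 2, giving a 2-bit codeword.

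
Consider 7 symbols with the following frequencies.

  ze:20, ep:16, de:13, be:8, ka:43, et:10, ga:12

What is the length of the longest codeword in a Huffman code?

4

Merge the two lowest-weight nodes at each step:
be(8) + et(10) → 18
ga(12) + de(13) → 25
ep(16) + 18 → 34
ze(20) + 25 → 45
34 + ka(43) → 77
45 + 77 → 122
Maximum depth reached is 4.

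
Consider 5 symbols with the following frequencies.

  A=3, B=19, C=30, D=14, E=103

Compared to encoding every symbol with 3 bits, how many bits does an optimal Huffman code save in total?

219

Fixed-length: 3 bits × 169 symbols = 507 bits.
Huffman merges:
combine A(3), D(14) → 17
combine 17, B(19) → 36
combine C(30), 36 → 66
combine 66, E(103) → 169
Huffman total = 17 + 36 + 66 + 169 = 288 bits.
Saving = 507 − 288 = 219 bits.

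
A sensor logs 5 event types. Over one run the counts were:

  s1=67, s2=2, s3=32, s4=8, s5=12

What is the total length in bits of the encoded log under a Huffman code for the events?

207

Build the Huffman tree bottom-up:
merge s2(2) and s4(8): 10
merge 10 and s5(12): 22
merge 22 and s3(32): 54
merge 54 and s1(67): 121
Each symbol's bit-cost is frequency × depth; summing gives 207 bits (equivalently 10 + 22 + 54 + 121).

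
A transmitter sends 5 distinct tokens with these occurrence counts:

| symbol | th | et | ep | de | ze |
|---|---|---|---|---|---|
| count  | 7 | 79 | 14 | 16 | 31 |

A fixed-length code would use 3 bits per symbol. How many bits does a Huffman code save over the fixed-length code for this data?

168

Fixed-length: 3 bits × 147 symbols = 441 bits.
Huffman merges:
combine th(7), ep(14) → 21
combine de(16), 21 → 37
combine ze(31), 37 → 68
combine 68, et(79) → 147
Huffman total = 21 + 37 + 68 + 147 = 273 bits.
Saving = 441 − 273 = 168 bits.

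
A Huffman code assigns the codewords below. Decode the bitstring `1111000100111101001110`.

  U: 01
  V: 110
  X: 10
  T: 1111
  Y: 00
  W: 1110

TYUYTUYW

Read left to right; each codeword is recognised as soon as it completes (prefix code):
  1111→T | 00→Y | 01→U | 00→Y | 1111→T | 01→U | 00→Y | 1110→W
Decoded message: TYUYTUYW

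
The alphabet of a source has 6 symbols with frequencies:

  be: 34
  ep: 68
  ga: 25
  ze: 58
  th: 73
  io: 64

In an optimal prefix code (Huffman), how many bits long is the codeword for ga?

Huffman merges, smallest pair first:
ga(25) + be(34) → 59
ze(58) + 59 → 117
io(64) + ep(68) → 132
th(73) + 117 → 190
132 + 190 → 322
ga sits 4 levels below the root, so its codeword is 4 bits.

4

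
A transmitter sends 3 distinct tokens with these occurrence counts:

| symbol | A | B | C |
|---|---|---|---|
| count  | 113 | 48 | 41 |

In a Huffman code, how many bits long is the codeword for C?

2

Repeatedly merge the two smallest:
C(41) + B(48) → 89
89 + A(113) → 202
C's leaf is at depth 2, giving a 2-bit codeword.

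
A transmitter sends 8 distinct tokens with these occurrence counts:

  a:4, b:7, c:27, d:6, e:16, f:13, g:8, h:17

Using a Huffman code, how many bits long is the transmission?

Merge the two smallest weights repeatedly:
a(4) + d(6) → 10
b(7) + g(8) → 15
10 + f(13) → 23
15 + e(16) → 31
h(17) + 23 → 40
c(27) + 31 → 58
40 + 58 → 98
Total encoded bits = sum of merged weights = 10 + 15 + 23 + 31 + 40 + 58 + 98 = 275.

275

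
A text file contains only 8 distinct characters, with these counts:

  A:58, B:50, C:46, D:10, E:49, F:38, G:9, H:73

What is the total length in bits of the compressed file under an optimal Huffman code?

Greedily combine the two least-frequent nodes:
combine G(9), D(10) → 19
combine 19, F(38) → 57
combine C(46), E(49) → 95
combine B(50), 57 → 107
combine A(58), H(73) → 131
combine 95, 107 → 202
combine 131, 202 → 333
The encoded length is the sum of every internal node's weight: 19 + 57 + 95 + 107 + 131 + 202 + 333 = 944 bits.

944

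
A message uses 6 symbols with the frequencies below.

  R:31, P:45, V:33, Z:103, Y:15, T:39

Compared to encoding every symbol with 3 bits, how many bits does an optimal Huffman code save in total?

160

Fixed-length: 3 bits × 266 symbols = 798 bits.
Huffman merges:
merge Y(15) and R(31): 46
merge V(33) and T(39): 72
merge P(45) and 46: 91
merge 72 and 91: 163
merge Z(103) and 163: 266
Huffman total = 46 + 72 + 91 + 163 + 266 = 638 bits.
Saving = 798 − 638 = 160 bits.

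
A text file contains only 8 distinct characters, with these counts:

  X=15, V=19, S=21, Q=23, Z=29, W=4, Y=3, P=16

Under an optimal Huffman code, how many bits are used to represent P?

Huffman merges, smallest pair first:
Y(3) + W(4) → 7
7 + X(15) → 22
P(16) + V(19) → 35
S(21) + 22 → 43
Q(23) + Z(29) → 52
35 + 43 → 78
52 + 78 → 130
The subtree containing P is merged 3 times, so code length = 3.

3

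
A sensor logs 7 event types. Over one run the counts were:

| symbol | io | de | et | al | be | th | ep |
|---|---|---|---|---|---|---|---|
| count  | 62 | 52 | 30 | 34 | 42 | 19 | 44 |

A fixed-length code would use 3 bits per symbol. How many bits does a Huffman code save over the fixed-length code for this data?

65

Fixed-length: 3 bits × 283 symbols = 849 bits.
Huffman merges:
combine th(19), et(30) → 49
combine al(34), be(42) → 76
combine ep(44), 49 → 93
combine de(52), io(62) → 114
combine 76, 93 → 169
combine 114, 169 → 283
Huffman total = 49 + 76 + 93 + 114 + 169 + 283 = 784 bits.
Saving = 849 − 784 = 65 bits.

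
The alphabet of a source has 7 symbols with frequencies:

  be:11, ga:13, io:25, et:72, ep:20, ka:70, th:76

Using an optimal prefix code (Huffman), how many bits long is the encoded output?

Merge the two smallest weights repeatedly:
combine be(11), ga(13) → 24
combine ep(20), 24 → 44
combine io(25), 44 → 69
combine 69, ka(70) → 139
combine et(72), th(76) → 148
combine 139, 148 → 287
Each symbol's bit-cost is frequency × depth; summing gives 711 bits (equivalently 24 + 44 + 69 + 139 + 148 + 287).

711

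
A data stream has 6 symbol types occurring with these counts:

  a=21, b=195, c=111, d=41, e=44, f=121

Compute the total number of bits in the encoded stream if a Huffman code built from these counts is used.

Merge the two smallest weights repeatedly:
combine a(21), d(41) → 62
combine e(44), 62 → 106
combine 106, c(111) → 217
combine f(121), b(195) → 316
combine 217, 316 → 533
The encoded length is the sum of every internal node's weight: 62 + 106 + 217 + 316 + 533 = 1234 bits.

1234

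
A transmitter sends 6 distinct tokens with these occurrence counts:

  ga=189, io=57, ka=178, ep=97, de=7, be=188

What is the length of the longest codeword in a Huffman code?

4

Merge the two lowest-weight nodes at each step:
merge de(7) and io(57): 64
merge 64 and ep(97): 161
merge 161 and ka(178): 339
merge be(188) and ga(189): 377
merge 339 and 377: 716
The first pair merged (de, io) ends up deepest, at depth 4.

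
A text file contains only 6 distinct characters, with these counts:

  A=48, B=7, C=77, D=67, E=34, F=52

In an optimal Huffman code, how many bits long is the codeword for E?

Build the tree from the bottom:
combine B(7), E(34) → 41
combine 41, A(48) → 89
combine F(52), D(67) → 119
combine C(77), 89 → 166
combine 119, 166 → 285
E sits 4 levels below the root, so its codeword is 4 bits.

4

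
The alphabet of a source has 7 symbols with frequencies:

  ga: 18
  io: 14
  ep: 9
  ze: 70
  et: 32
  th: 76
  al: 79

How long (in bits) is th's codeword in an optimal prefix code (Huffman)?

Repeatedly merge the two smallest:
ep(9) + io(14) → 23
ga(18) + 23 → 41
et(32) + 41 → 73
ze(70) + 73 → 143
th(76) + al(79) → 155
143 + 155 → 298
th sits 2 levels below the root, so its codeword is 2 bits.

2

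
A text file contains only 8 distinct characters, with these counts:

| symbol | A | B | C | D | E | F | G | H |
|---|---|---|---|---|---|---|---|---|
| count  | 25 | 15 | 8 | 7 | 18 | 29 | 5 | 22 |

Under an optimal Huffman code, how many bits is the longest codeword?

5

Merge the two lowest-weight nodes at each step:
combine G(5), D(7) → 12
combine C(8), 12 → 20
combine B(15), E(18) → 33
combine 20, H(22) → 42
combine A(25), F(29) → 54
combine 33, 42 → 75
combine 54, 75 → 129
Maximum depth reached is 5.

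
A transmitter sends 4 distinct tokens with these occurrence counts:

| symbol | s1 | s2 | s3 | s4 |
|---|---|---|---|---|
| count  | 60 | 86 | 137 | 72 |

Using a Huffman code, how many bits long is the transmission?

Greedily combine the two least-frequent nodes:
s1(60) + s4(72) → 132
s2(86) + 132 → 218
s3(137) + 218 → 355
Total encoded bits = sum of merged weights = 132 + 218 + 355 = 705.

705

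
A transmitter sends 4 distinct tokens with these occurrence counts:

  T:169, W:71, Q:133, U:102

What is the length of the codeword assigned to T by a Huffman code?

2

Repeatedly merge the two smallest:
merge W(71) and U(102): 173
merge Q(133) and T(169): 302
merge 173 and 302: 475
The subtree containing T is merged 2 times, so code length = 2.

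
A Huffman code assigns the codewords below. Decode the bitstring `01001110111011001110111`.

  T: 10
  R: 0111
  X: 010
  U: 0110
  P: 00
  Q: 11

Read left to right; each codeword is recognised as soon as it completes (prefix code):
  010→X | 0111→R | 0111→R | 0110→U | 0111→R | 0111→R
Decoded message: XRRURR

XRRURR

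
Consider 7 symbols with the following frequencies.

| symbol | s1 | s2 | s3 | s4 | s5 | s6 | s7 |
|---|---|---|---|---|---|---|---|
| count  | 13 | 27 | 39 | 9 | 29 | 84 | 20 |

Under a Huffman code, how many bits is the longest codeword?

5

Merge the two lowest-weight nodes at each step:
s4(9) + s1(13) → 22
s7(20) + 22 → 42
s2(27) + s5(29) → 56
s3(39) + 42 → 81
56 + 81 → 137
s6(84) + 137 → 221
The rarest symbols sit at the bottom; the longest codeword is 5 bits.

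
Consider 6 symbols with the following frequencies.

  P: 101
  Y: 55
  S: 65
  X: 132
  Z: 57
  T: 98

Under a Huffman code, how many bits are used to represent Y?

Huffman merges, smallest pair first:
merge Y(55) and Z(57): 112
merge S(65) and T(98): 163
merge P(101) and 112: 213
merge X(132) and 163: 295
merge 213 and 295: 508
Y's leaf is at depth 3, giving a 3-bit codeword.

3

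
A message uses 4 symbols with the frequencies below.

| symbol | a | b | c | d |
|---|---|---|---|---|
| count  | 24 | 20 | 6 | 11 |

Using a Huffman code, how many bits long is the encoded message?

115

Build the Huffman tree bottom-up:
merge c(6) and d(11): 17
merge 17 and b(20): 37
merge a(24) and 37: 61
Each symbol's bit-cost is frequency × depth; summing gives 115 bits (equivalently 17 + 37 + 61).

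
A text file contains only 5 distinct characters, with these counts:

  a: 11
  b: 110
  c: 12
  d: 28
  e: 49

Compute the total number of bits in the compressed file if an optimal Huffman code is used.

Build the Huffman tree bottom-up:
a(11) + c(12) → 23
23 + d(28) → 51
e(49) + 51 → 100
100 + b(110) → 210
Each symbol's bit-cost is frequency × depth; summing gives 384 bits (equivalently 23 + 51 + 100 + 210).

384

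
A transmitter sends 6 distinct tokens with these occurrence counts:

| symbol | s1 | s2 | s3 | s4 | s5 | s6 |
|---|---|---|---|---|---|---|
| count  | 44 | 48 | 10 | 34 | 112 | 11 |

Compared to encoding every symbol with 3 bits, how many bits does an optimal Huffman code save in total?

203

Fixed-length: 3 bits × 259 symbols = 777 bits.
Huffman merges:
merge s3(10) and s6(11): 21
merge 21 and s4(34): 55
merge s1(44) and s2(48): 92
merge 55 and 92: 147
merge s5(112) and 147: 259
Huffman total = 21 + 55 + 92 + 147 + 259 = 574 bits.
Saving = 777 − 574 = 203 bits.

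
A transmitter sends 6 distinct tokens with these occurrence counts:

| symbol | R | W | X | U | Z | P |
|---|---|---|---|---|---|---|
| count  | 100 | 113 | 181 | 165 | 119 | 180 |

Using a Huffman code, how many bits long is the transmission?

Build the Huffman tree bottom-up:
combine R(100), W(113) → 213
combine Z(119), U(165) → 284
combine P(180), X(181) → 361
combine 213, 284 → 497
combine 361, 497 → 858
Total encoded bits = sum of merged weights = 213 + 284 + 361 + 497 + 858 = 2213.

2213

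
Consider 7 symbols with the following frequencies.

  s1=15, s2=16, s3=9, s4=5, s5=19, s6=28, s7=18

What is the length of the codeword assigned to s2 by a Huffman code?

3

Repeatedly merge the two smallest:
s4(5) + s3(9) → 14
14 + s1(15) → 29
s2(16) + s7(18) → 34
s5(19) + s6(28) → 47
29 + 34 → 63
47 + 63 → 110
s2's leaf is at depth 3, giving a 3-bit codeword.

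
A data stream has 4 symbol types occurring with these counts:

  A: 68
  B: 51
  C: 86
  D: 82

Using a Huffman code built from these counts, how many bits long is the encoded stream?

Merge the two smallest weights repeatedly:
combine B(51), A(68) → 119
combine D(82), C(86) → 168
combine 119, 168 → 287
Each symbol's bit-cost is frequency × depth; summing gives 574 bits (equivalently 119 + 168 + 287).

574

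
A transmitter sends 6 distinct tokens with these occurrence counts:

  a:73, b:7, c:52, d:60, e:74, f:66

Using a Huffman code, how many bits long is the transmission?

Greedily combine the two least-frequent nodes:
combine b(7), c(52) → 59
combine 59, d(60) → 119
combine f(66), a(73) → 139
combine e(74), 119 → 193
combine 139, 193 → 332
Each symbol's bit-cost is frequency × depth; summing gives 842 bits (equivalently 59 + 119 + 139 + 193 + 332).

842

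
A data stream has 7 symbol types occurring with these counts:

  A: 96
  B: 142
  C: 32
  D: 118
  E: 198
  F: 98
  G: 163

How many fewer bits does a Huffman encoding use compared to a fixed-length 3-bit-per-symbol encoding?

233

Fixed-length: 3 bits × 847 symbols = 2541 bits.
Huffman merges:
combine C(32), A(96) → 128
combine F(98), D(118) → 216
combine 128, B(142) → 270
combine G(163), E(198) → 361
combine 216, 270 → 486
combine 361, 486 → 847
Huffman total = 128 + 216 + 270 + 361 + 486 + 847 = 2308 bits.
Saving = 2541 − 2308 = 233 bits.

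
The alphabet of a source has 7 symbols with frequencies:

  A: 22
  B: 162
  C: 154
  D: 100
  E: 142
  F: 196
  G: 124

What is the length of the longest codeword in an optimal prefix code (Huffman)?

Merge the two lowest-weight nodes at each step:
merge A(22) and D(100): 122
merge 122 and G(124): 246
merge E(142) and C(154): 296
merge B(162) and F(196): 358
merge 246 and 296: 542
merge 358 and 542: 900
The rarest symbols sit at the bottom; the longest codeword is 4 bits.

4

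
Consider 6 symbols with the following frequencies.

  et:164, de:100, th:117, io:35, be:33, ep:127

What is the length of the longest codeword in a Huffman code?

Merge the two lowest-weight nodes at each step:
be(33) + io(35) → 68
68 + de(100) → 168
th(117) + ep(127) → 244
et(164) + 168 → 332
244 + 332 → 576
The first pair merged (be, io) ends up deepest, at depth 4.

4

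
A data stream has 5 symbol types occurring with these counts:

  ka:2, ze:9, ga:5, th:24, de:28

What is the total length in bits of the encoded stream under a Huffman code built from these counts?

131

Build the Huffman tree bottom-up:
merge ka(2) and ga(5): 7
merge 7 and ze(9): 16
merge 16 and th(24): 40
merge de(28) and 40: 68
The encoded length is the sum of every internal node's weight: 7 + 16 + 40 + 68 = 131 bits.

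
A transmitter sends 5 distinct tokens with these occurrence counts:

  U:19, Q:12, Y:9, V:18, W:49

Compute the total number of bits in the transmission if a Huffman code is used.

223

Greedily combine the two least-frequent nodes:
merge Y(9) and Q(12): 21
merge V(18) and U(19): 37
merge 21 and 37: 58
merge W(49) and 58: 107
Total encoded bits = sum of merged weights = 21 + 37 + 58 + 107 = 223.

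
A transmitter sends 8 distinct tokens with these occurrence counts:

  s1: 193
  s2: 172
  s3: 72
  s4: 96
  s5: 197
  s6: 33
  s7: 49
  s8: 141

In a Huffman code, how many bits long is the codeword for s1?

2

Huffman merges, smallest pair first:
combine s6(33), s7(49) → 82
combine s3(72), 82 → 154
combine s4(96), s8(141) → 237
combine 154, s2(172) → 326
combine s1(193), s5(197) → 390
combine 237, 326 → 563
combine 390, 563 → 953
s1's leaf is at depth 2, giving a 2-bit codeword.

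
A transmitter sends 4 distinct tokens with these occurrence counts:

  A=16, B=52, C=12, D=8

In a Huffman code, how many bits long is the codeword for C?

Repeatedly merge the two smallest:
merge D(8) and C(12): 20
merge A(16) and 20: 36
merge 36 and B(52): 88
The subtree containing C is merged 3 times, so code length = 3.

3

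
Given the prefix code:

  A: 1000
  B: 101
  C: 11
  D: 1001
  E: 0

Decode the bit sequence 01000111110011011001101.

Read left to right; each codeword is recognised as soon as it completes (prefix code):
  0→E | 1000→A | 11→C | 11→C | 1001→D | 101→B | 1001→D | 101→B
Decoded message: EACCDBDB

EACCDBDB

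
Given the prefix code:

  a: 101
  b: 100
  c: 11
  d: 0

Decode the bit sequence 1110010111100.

Read left to right; each codeword is recognised as soon as it completes (prefix code):
  11→c | 100→b | 101→a | 11→c | 100→b
Decoded message: cbacb

cbacb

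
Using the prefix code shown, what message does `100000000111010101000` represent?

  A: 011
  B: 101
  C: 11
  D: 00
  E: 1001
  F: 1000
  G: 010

FDDABGF

Read left to right; each codeword is recognised as soon as it completes (prefix code):
  1000→F | 00→D | 00→D | 011→A | 101→B | 010→G | 1000→F
Decoded message: FDDABGF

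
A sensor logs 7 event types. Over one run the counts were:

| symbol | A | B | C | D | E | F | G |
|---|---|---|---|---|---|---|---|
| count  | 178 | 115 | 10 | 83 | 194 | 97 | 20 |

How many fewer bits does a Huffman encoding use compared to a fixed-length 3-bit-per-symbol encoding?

Fixed-length: 3 bits × 697 symbols = 2091 bits.
Huffman merges:
merge C(10) and G(20): 30
merge 30 and D(83): 113
merge F(97) and 113: 210
merge B(115) and A(178): 293
merge E(194) and 210: 404
merge 293 and 404: 697
Huffman total = 30 + 113 + 210 + 293 + 404 + 697 = 1747 bits.
Saving = 2091 − 1747 = 344 bits.

344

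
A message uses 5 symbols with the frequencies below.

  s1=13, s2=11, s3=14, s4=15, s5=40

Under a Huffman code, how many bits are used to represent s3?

3

Huffman merges, smallest pair first:
merge s2(11) and s1(13): 24
merge s3(14) and s4(15): 29
merge 24 and 29: 53
merge s5(40) and 53: 93
s3's leaf is at depth 3, giving a 3-bit codeword.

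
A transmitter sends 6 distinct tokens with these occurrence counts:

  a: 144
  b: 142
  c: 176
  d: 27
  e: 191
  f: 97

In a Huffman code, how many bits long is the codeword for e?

2

Huffman merges, smallest pair first:
d(27) + f(97) → 124
124 + b(142) → 266
a(144) + c(176) → 320
e(191) + 266 → 457
320 + 457 → 777
e sits 2 levels below the root, so its codeword is 2 bits.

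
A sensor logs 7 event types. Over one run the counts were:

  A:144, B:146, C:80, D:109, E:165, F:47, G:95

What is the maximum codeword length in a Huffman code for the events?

Merge the two lowest-weight nodes at each step:
merge F(47) and C(80): 127
merge G(95) and D(109): 204
merge 127 and A(144): 271
merge B(146) and E(165): 311
merge 204 and 271: 475
merge 311 and 475: 786
The rarest symbols sit at the bottom; the longest codeword is 4 bits.

4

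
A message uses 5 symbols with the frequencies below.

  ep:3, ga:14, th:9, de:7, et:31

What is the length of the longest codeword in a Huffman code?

Merge the two lowest-weight nodes at each step:
merge ep(3) and de(7): 10
merge th(9) and 10: 19
merge ga(14) and 19: 33
merge et(31) and 33: 64
The rarest symbols sit at the bottom; the longest codeword is 4 bits.

4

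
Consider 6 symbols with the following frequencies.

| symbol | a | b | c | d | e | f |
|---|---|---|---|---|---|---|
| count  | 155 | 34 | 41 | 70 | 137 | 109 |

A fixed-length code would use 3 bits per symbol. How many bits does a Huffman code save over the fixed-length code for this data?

Fixed-length: 3 bits × 546 symbols = 1638 bits.
Huffman merges:
merge b(34) and c(41): 75
merge d(70) and 75: 145
merge f(109) and e(137): 246
merge 145 and a(155): 300
merge 246 and 300: 546
Huffman total = 75 + 145 + 246 + 300 + 546 = 1312 bits.
Saving = 1638 − 1312 = 326 bits.

326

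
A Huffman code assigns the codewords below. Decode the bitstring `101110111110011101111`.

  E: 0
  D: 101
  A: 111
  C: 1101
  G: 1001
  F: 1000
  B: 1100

DCAGCA

Read left to right; each codeword is recognised as soon as it completes (prefix code):
  101→D | 1101→C | 111→A | 1001→G | 1101→C | 111→A
Decoded message: DCAGCA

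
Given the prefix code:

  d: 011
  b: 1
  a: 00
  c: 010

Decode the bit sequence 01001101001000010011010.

Read left to right; each codeword is recognised as soon as it completes (prefix code):
  010→c | 011→d | 010→c | 010→c | 00→a | 010→c | 011→d | 010→c
Decoded message: cdccacdc

cdccacdc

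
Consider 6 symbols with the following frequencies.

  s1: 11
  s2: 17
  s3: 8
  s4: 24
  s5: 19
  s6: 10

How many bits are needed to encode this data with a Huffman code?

224

Merge the two smallest weights repeatedly:
merge s3(8) and s6(10): 18
merge s1(11) and s2(17): 28
merge 18 and s5(19): 37
merge s4(24) and 28: 52
merge 37 and 52: 89
Each symbol's bit-cost is frequency × depth; summing gives 224 bits (equivalently 18 + 28 + 37 + 52 + 89).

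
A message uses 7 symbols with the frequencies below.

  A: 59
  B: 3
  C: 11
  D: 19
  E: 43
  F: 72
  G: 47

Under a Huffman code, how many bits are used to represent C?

Repeatedly merge the two smallest:
combine B(3), C(11) → 14
combine 14, D(19) → 33
combine 33, E(43) → 76
combine G(47), A(59) → 106
combine F(72), 76 → 148
combine 106, 148 → 254
C sits 5 levels below the root, so its codeword is 5 bits.

5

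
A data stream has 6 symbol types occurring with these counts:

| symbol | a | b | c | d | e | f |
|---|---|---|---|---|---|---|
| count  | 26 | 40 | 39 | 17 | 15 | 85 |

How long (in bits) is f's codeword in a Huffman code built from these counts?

1

Huffman merges, smallest pair first:
combine e(15), d(17) → 32
combine a(26), 32 → 58
combine c(39), b(40) → 79
combine 58, 79 → 137
combine f(85), 137 → 222
f sits one level below the root: a 1-bit codeword.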